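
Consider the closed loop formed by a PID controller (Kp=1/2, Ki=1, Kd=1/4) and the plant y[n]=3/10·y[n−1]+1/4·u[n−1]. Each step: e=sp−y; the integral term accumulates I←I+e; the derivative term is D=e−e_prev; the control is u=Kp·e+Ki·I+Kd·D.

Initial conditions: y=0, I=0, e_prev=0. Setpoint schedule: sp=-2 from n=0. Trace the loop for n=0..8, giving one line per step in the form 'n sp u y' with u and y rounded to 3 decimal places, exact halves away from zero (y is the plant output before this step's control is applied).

(exact arithmetic carried between steps; '≈' marks a value shown rounded to 6 d.p. or computed from one; I and e_prev carry over from the previous line; the table rounds u and y to 3 d.p., halves away from zero)
n=0: y=0, sp=-2, e=sp−y=-2; I=-2, D=e−e_prev=-2; u=1/2·(-2)+1·(-2)+1/4·(-2)=-3.5; next y=3/10·0+1/4·(-3.5)=-0.875
n=1: y=-0.875, sp=-2, e=sp−y=-1.125; I=-3.125, D=e−e_prev=0.875; u=1/2·(-1.125)+1·(-3.125)+1/4·0.875=-3.46875; next y=3/10·(-0.875)+1/4·(-3.46875)≈-1.129688
n=2: y≈-1.129688, sp=-2, e=sp−y≈-0.870313; I≈-3.995313, D=e−e_prev≈0.254688; u=1/2·(-0.870313)+1·(-3.995313)+1/4·0.254688≈-4.366797; next y=3/10·(-1.129688)+1/4·(-4.366797)≈-1.430605
n=3: y≈-1.430605, sp=-2, e=sp−y≈-0.569395; I≈-4.564707, D=e−e_prev≈0.300918; u=1/2·(-0.569395)+1·(-4.564707)+1/4·0.300918≈-4.774175; next y=3/10·(-1.430605)+1/4·(-4.774175)≈-1.622725
n=4: y≈-1.622725, sp=-2, e=sp−y≈-0.377275; I≈-4.941982, D=e−e_prev≈0.192120; u=1/2·(-0.377275)+1·(-4.941982)+1/4·0.192120≈-5.082589; next y=3/10·(-1.622725)+1/4·(-5.082589)≈-1.757465
n=5: y≈-1.757465, sp=-2, e=sp−y≈-0.242535; I≈-5.184517, D=e−e_prev≈0.134740; u=1/2·(-0.242535)+1·(-5.184517)+1/4·0.134740≈-5.272100; next y=3/10·(-1.757465)+1/4·(-5.272100)≈-1.845264
n=6: y≈-1.845264, sp=-2, e=sp−y≈-0.154736; I≈-5.339252, D=e−e_prev≈0.087799; u=1/2·(-0.154736)+1·(-5.339252)+1/4·0.087799≈-5.394670; next y=3/10·(-1.845264)+1/4·(-5.394670)≈-1.902247
n=7: y≈-1.902247, sp=-2, e=sp−y≈-0.097753; I≈-5.437006, D=e−e_prev≈0.056983; u=1/2·(-0.097753)+1·(-5.437006)+1/4·0.056983≈-5.471636; next y=3/10·(-1.902247)+1/4·(-5.471636)≈-1.938583
n=8: y≈-1.938583, sp=-2, e=sp−y≈-0.061417; I≈-5.498422, D=e−e_prev≈0.036336; u=1/2·(-0.061417)+1·(-5.498422)+1/4·0.036336≈-5.520047; next y=3/10·(-1.938583)+1/4·(-5.520047)≈-1.961587

0 -2 -3.500 0.000
1 -2 -3.469 -0.875
2 -2 -4.367 -1.130
3 -2 -4.774 -1.431
4 -2 -5.083 -1.623
5 -2 -5.272 -1.757
6 -2 -5.395 -1.845
7 -2 -5.472 -1.902
8 -2 -5.520 -1.939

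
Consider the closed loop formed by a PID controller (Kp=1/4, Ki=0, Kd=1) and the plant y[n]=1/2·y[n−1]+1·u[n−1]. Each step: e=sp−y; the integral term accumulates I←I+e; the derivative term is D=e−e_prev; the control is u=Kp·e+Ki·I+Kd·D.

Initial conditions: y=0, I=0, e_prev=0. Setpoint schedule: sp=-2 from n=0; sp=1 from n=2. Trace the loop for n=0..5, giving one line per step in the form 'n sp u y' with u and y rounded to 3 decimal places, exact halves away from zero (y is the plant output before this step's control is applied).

0 -2 -2.500 0.000
1 -2 2.625 -2.500
2 1 -0.969 1.375
3 1 1.977 -0.281
4 1 -2.326 1.836
5 1 3.846 -1.408

(exact arithmetic carried between steps; '≈' marks a value shown rounded to 6 d.p. or computed from one; I and e_prev carry over from the previous line; the table rounds u and y to 3 d.p., halves away from zero)
n=0: y=0, sp=-2, e=sp−y=-2; I=-2, D=e−e_prev=-2; u=1/4·(-2)+0·(-2)+1·(-2)=-2.5; next y=1/2·0+1·(-2.5)=-2.5
n=1: y=-2.5, sp=-2, e=sp−y=0.5; I=-1.5, D=e−e_prev=2.5; u=1/4·0.5+0·(-1.5)+1·2.5=2.625; next y=1/2·(-2.5)+1·2.625=1.375
n=2: y=1.375, sp=1, e=sp−y=-0.375; I=-1.875, D=e−e_prev=-0.875; u=1/4·(-0.375)+0·(-1.875)+1·(-0.875)=-0.96875; next y=1/2·1.375+1·(-0.96875)=-0.28125
n=3: y=-0.28125, sp=1, e=sp−y=1.28125; I=-0.59375, D=e−e_prev=1.65625; u=1/4·1.28125+0·(-0.59375)+1·1.65625≈1.976563; next y=1/2·(-0.28125)+1·1.976563≈1.835938
n=4: y≈1.835938, sp=1, e=sp−y≈-0.835938; I≈-1.429688, D=e−e_prev≈-2.117188; u=1/4·(-0.835938)+0·(-1.429688)+1·(-2.117188)≈-2.326172; next y=1/2·1.835938+1·(-2.326172)≈-1.408203
n=5: y≈-1.408203, sp=1, e=sp−y≈2.408203; I≈0.978516, D=e−e_prev≈3.244141; u=1/4·2.408203+0·0.978516+1·3.244141≈3.846191; next y=1/2·(-1.408203)+1·3.846191≈3.142090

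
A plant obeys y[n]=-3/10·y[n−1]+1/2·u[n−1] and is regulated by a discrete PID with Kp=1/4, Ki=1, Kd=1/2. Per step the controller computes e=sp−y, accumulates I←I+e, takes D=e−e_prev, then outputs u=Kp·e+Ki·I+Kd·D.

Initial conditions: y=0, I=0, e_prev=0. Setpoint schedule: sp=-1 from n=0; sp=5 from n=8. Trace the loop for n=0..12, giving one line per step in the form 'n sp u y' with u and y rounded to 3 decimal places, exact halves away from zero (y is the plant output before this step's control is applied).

(exact arithmetic carried between steps; '≈' marks a value shown rounded to 6 d.p. or computed from one; I and e_prev carry over from the previous line; the table rounds u and y to 3 d.p., halves away from zero)
n=0: y=0, sp=-1, e=sp−y=-1; I=-1, D=e−e_prev=-1; u=1/4·(-1)+1·(-1)+1/2·(-1)=-1.75; next y=-3/10·0+1/2·(-1.75)=-0.875
n=1: y=-0.875, sp=-1, e=sp−y=-0.125; I=-1.125, D=e−e_prev=0.875; u=1/4·(-0.125)+1·(-1.125)+1/2·0.875=-0.71875; next y=-3/10·(-0.875)+1/2·(-0.71875)=-0.096875
n=2: y=-0.096875, sp=-1, e=sp−y=-0.903125; I=-2.028125, D=e−e_prev=-0.778125; u=1/4·(-0.903125)+1·(-2.028125)+1/2·(-0.778125)≈-2.642969; next y=-3/10·(-0.096875)+1/2·(-2.642969)≈-1.292422
n=3: y≈-1.292422, sp=-1, e=sp−y≈0.292422; I≈-1.735703, D=e−e_prev≈1.195547; u=1/4·0.292422+1·(-1.735703)+1/2·1.195547≈-1.064824; next y=-3/10·(-1.292422)+1/2·(-1.064824)≈-0.144686
n=4: y≈-0.144686, sp=-1, e=sp−y≈-0.855314; I≈-2.591018, D=e−e_prev≈-1.147736; u=1/4·(-0.855314)+1·(-2.591018)+1/2·(-1.147736)≈-3.378714; next y=-3/10·(-0.144686)+1/2·(-3.378714)≈-1.645952
n=5: y≈-1.645952, sp=-1, e=sp−y≈0.645952; I≈-1.945066, D=e−e_prev≈1.501266; u=1/4·0.645952+1·(-1.945066)+1/2·1.501266≈-1.032945; next y=-3/10·(-1.645952)+1/2·(-1.032945)≈-0.022687
n=6: y≈-0.022687, sp=-1, e=sp−y≈-0.977313; I≈-2.922379, D=e−e_prev≈-1.623264; u=1/4·(-0.977313)+1·(-2.922379)+1/2·(-1.623264)≈-3.978339; next y=-3/10·(-0.022687)+1/2·(-3.978339)≈-1.982364
n=7: y≈-1.982364, sp=-1, e=sp−y≈0.982364; I≈-1.940015, D=e−e_prev≈1.959676; u=1/4·0.982364+1·(-1.940015)+1/2·1.959676≈-0.714586; next y=-3/10·(-1.982364)+1/2·(-0.714586)≈0.237416
n=8: y≈0.237416, sp=5, e=sp−y≈4.762584; I≈2.822569, D=e−e_prev≈3.780221; u=1/4·4.762584+1·2.822569+1/2·3.780221≈5.903325; next y=-3/10·0.237416+1/2·5.903325≈2.880438
n=9: y≈2.880438, sp=5, e=sp−y≈2.119562; I≈4.942131, D=e−e_prev≈-2.643022; u=1/4·2.119562+1·4.942131+1/2·(-2.643022)≈4.150511; next y=-3/10·2.880438+1/2·4.150511≈1.211124
n=10: y≈1.211124, sp=5, e=sp−y≈3.788876; I≈8.731007, D=e−e_prev≈1.669314; u=1/4·3.788876+1·8.731007+1/2·1.669314≈10.512883; next y=-3/10·1.211124+1/2·10.512883≈4.893104
n=11: y≈4.893104, sp=5, e=sp−y≈0.106896; I≈8.837903, D=e−e_prev≈-3.681980; u=1/4·0.106896+1·8.837903+1/2·(-3.681980)≈7.023637; next y=-3/10·4.893104+1/2·7.023637≈2.043887
n=12: y≈2.043887, sp=5, e=sp−y≈2.956113; I≈11.794016, D=e−e_prev≈2.849217; u=1/4·2.956113+1·11.794016+1/2·2.849217≈13.957653; next y=-3/10·2.043887+1/2·13.957653≈6.365660

0 -1 -1.750 0.000
1 -1 -0.719 -0.875
2 -1 -2.643 -0.097
3 -1 -1.065 -1.292
4 -1 -3.379 -0.145
5 -1 -1.033 -1.646
6 -1 -3.978 -0.023
7 -1 -0.715 -1.982
8 5 5.903 0.237
9 5 4.151 2.880
10 5 10.513 1.211
11 5 7.024 4.893
12 5 13.958 2.044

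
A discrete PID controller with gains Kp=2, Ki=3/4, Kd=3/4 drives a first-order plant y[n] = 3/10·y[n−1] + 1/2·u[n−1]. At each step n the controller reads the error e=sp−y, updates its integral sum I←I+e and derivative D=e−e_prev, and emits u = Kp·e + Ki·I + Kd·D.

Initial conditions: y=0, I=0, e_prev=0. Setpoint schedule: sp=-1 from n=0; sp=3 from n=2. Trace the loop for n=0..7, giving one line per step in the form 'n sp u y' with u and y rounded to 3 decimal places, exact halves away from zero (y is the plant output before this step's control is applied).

0 -1 -3.500 0.000
1 -1 2.625 -1.750
2 3 6.994 0.788
3 3 -2.753 3.733
4 3 12.871 -0.257
5 3 -10.832 6.358
6 3 26.144 -3.508
7 3 -30.723 12.020

(exact arithmetic carried between steps; '≈' marks a value shown rounded to 6 d.p. or computed from one; I and e_prev carry over from the previous line; the table rounds u and y to 3 d.p., halves away from zero)
n=0: y=0, sp=-1, e=sp−y=-1; I=-1, D=e−e_prev=-1; u=2·(-1)+3/4·(-1)+3/4·(-1)=-3.5; next y=3/10·0+1/2·(-3.5)=-1.75
n=1: y=-1.75, sp=-1, e=sp−y=0.75; I=-0.25, D=e−e_prev=1.75; u=2·0.75+3/4·(-0.25)+3/4·1.75=2.625; next y=3/10·(-1.75)+1/2·2.625=0.7875
n=2: y=0.7875, sp=3, e=sp−y=2.2125; I=1.9625, D=e−e_prev=1.4625; u=2·2.2125+3/4·1.9625+3/4·1.4625=6.99375; next y=3/10·0.7875+1/2·6.99375=3.733125
n=3: y=3.733125, sp=3, e=sp−y=-0.733125; I=1.229375, D=e−e_prev=-2.945625; u=2·(-0.733125)+3/4·1.229375+3/4·(-2.945625)≈-2.753438; next y=3/10·3.733125+1/2·(-2.753438)≈-0.256781
n=4: y≈-0.256781, sp=3, e=sp−y≈3.256781; I≈4.486156, D=e−e_prev≈3.989906; u=2·3.256781+3/4·4.486156+3/4·3.989906≈12.870609; next y=3/10·(-0.256781)+1/2·12.870609≈6.358270
n=5: y≈6.358270, sp=3, e=sp−y≈-3.358270; I≈1.127886, D=e−e_prev≈-6.615052; u=2·(-3.358270)+3/4·1.127886+3/4·(-6.615052)≈-10.831915; next y=3/10·6.358270+1/2·(-10.831915)≈-3.508476
n=6: y≈-3.508476, sp=3, e=sp−y≈6.508476; I≈7.636362, D=e−e_prev≈9.866747; u=2·6.508476+3/4·7.636362+3/4·9.866747≈26.144284; next y=3/10·(-3.508476)+1/2·26.144284≈12.019599
n=7: y≈12.019599, sp=3, e=sp−y≈-9.019599; I≈-1.383237, D=e−e_prev≈-15.528076; u=2·(-9.019599)+3/4·(-1.383237)+3/4·(-15.528076)≈-30.722683; next y=3/10·12.019599+1/2·(-30.722683)≈-11.755462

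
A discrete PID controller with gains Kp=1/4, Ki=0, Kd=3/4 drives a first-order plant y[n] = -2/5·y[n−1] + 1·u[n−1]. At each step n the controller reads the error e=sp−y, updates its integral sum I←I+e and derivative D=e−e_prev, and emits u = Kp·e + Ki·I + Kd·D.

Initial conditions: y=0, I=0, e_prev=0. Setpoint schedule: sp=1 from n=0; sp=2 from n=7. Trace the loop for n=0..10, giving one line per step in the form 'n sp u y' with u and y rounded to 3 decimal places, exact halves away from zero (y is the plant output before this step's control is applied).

0 1 1.000 0.000
1 1 -0.750 1.000
2 1 2.150 -1.150
3 1 -3.223 2.610
4 1 6.474 -4.267
5 1 -11.130 8.181
6 1 20.788 -14.403
7 2 -36.101 26.549
8 2 67.133 -46.721
9 2 -120.362 85.821
10 2 219.557 -154.691

(exact arithmetic carried between steps; '≈' marks a value shown rounded to 6 d.p. or computed from one; I and e_prev carry over from the previous line; the table rounds u and y to 3 d.p., halves away from zero)
n=0: y=0, sp=1, e=sp−y=1; I=1, D=e−e_prev=1; u=1/4·1+0·1+3/4·1=1; next y=-2/5·0+1·1=1
n=1: y=1, sp=1, e=sp−y=0; I=1, D=e−e_prev=-1; u=1/4·0+0·1+3/4·(-1)=-0.75; next y=-2/5·1+1·(-0.75)=-1.15
n=2: y=-1.15, sp=1, e=sp−y=2.15; I=3.15, D=e−e_prev=2.15; u=1/4·2.15+0·3.15+3/4·2.15=2.15; next y=-2/5·(-1.15)+1·2.15=2.61
n=3: y=2.61, sp=1, e=sp−y=-1.61; I=1.54, D=e−e_prev=-3.76; u=1/4·(-1.61)+0·1.54+3/4·(-3.76)=-3.2225; next y=-2/5·2.61+1·(-3.2225)=-4.2665
n=4: y=-4.2665, sp=1, e=sp−y=5.2665; I=6.8065, D=e−e_prev=6.8765; u=1/4·5.2665+0·6.8065+3/4·6.8765=6.474; next y=-2/5·(-4.2665)+1·6.474=8.1806
n=5: y=8.1806, sp=1, e=sp−y=-7.1806; I=-0.3741, D=e−e_prev=-12.4471; u=1/4·(-7.1806)+0·(-0.3741)+3/4·(-12.4471)=-11.130475; next y=-2/5·8.1806+1·(-11.130475)=-14.402715
n=6: y=-14.402715, sp=1, e=sp−y=15.402715; I=15.028615, D=e−e_prev=22.583315; u=1/4·15.402715+0·15.028615+3/4·22.583315=20.788165; next y=-2/5·(-14.402715)+1·20.788165=26.549251
n=7: y=26.549251, sp=2, e=sp−y=-24.549251; I=-9.520636, D=e−e_prev=-39.951966; u=1/4·(-24.549251)+0·(-9.520636)+3/4·(-39.951966)≈-36.101287; next y=-2/5·26.549251+1·(-36.101287)≈-46.720988
n=8: y≈-46.720988, sp=2, e=sp−y≈48.720988; I≈39.200352, D=e−e_prev≈73.270239; u=1/4·48.720988+0·39.200352+3/4·73.270239≈67.132926; next y=-2/5·(-46.720988)+1·67.132926≈85.821321
n=9: y≈85.821321, sp=2, e=sp−y≈-83.821321; I≈-44.620969, D=e−e_prev≈-132.542309; u=1/4·(-83.821321)+0·(-44.620969)+3/4·(-132.542309)≈-120.362062; next y=-2/5·85.821321+1·(-120.362062)≈-154.690590
n=10: y≈-154.690590, sp=2, e=sp−y≈156.690590; I≈112.069621, D=e−e_prev≈240.511911; u=1/4·156.690590+0·112.069621+3/4·240.511911≈219.556581; next y=-2/5·(-154.690590)+1·219.556581≈281.432817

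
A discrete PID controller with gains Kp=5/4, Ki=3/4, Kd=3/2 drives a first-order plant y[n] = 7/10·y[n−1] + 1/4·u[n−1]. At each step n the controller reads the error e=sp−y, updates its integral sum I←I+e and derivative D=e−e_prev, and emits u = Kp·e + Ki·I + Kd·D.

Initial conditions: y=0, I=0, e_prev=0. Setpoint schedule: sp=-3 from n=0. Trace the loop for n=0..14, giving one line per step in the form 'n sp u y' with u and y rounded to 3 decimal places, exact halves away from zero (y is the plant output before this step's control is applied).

0 -3 -10.500 0.000
1 -3 0.938 -2.625
2 -3 -6.858 -1.603
3 -3 -2.055 -2.837
4 -3 -5.208 -2.499
5 -3 -3.145 -3.052
6 -3 -4.387 -2.922
7 -3 -3.481 -3.142
8 -3 -3.958 -3.070
9 -3 -3.557 -3.139
10 -3 -3.739 -3.086
11 -3 -3.565 -3.095
12 -3 -3.637 -3.058
13 -3 -3.566 -3.050
14 -3 -3.599 -3.026

(exact arithmetic carried between steps; '≈' marks a value shown rounded to 6 d.p. or computed from one; I and e_prev carry over from the previous line; the table rounds u and y to 3 d.p., halves away from zero)
n=0: y=0, sp=-3, e=sp−y=-3; I=-3, D=e−e_prev=-3; u=5/4·(-3)+3/4·(-3)+3/2·(-3)=-10.5; next y=7/10·0+1/4·(-10.5)=-2.625
n=1: y=-2.625, sp=-3, e=sp−y=-0.375; I=-3.375, D=e−e_prev=2.625; u=5/4·(-0.375)+3/4·(-3.375)+3/2·2.625=0.9375; next y=7/10·(-2.625)+1/4·0.9375=-1.603125
n=2: y=-1.603125, sp=-3, e=sp−y=-1.396875; I=-4.771875, D=e−e_prev=-1.021875; u=5/4·(-1.396875)+3/4·(-4.771875)+3/2·(-1.021875)≈-6.857813; next y=7/10·(-1.603125)+1/4·(-6.857813)≈-2.836641
n=3: y≈-2.836641, sp=-3, e=sp−y≈-0.163359; I≈-4.935234, D=e−e_prev≈1.233516; u=5/4·(-0.163359)+3/4·(-4.935234)+3/2·1.233516≈-2.055352; next y=7/10·(-2.836641)+1/4·(-2.055352)≈-2.499486
n=4: y≈-2.499486, sp=-3, e=sp−y≈-0.500514; I≈-5.435748, D=e−e_prev≈-0.337154; u=5/4·(-0.500514)+3/4·(-5.435748)+3/2·(-0.337154)≈-5.208185; next y=7/10·(-2.499486)+1/4·(-5.208185)≈-3.051687
n=5: y≈-3.051687, sp=-3, e=sp−y≈0.051687; I≈-5.384061, D=e−e_prev≈0.552200; u=5/4·0.051687+3/4·(-5.384061)+3/2·0.552200≈-3.145138; next y=7/10·(-3.051687)+1/4·(-3.145138)≈-2.922465
n=6: y≈-2.922465, sp=-3, e=sp−y≈-0.077535; I≈-5.461596, D=e−e_prev≈-0.129222; u=5/4·(-0.077535)+3/4·(-5.461596)+3/2·(-0.129222)≈-4.386949; next y=7/10·(-2.922465)+1/4·(-4.386949)≈-3.142463
n=7: y≈-3.142463, sp=-3, e=sp−y≈0.142463; I≈-5.319134, D=e−e_prev≈0.219998; u=5/4·0.142463+3/4·(-5.319134)+3/2·0.219998≈-3.481276; next y=7/10·(-3.142463)+1/4·(-3.481276)≈-3.070043
n=8: y≈-3.070043, sp=-3, e=sp−y≈0.070043; I≈-5.249091, D=e−e_prev≈-0.072420; u=5/4·0.070043+3/4·(-5.249091)+3/2·(-0.072420)≈-3.957895; next y=7/10·(-3.070043)+1/4·(-3.957895)≈-3.138504
n=9: y≈-3.138504, sp=-3, e=sp−y≈0.138504; I≈-5.110588, D=e−e_prev≈0.068461; u=5/4·0.138504+3/4·(-5.110588)+3/2·0.068461≈-3.557120; next y=7/10·(-3.138504)+1/4·(-3.557120)≈-3.086232
n=10: y≈-3.086232, sp=-3, e=sp−y≈0.086232; I≈-5.024355, D=e−e_prev≈-0.052271; u=5/4·0.086232+3/4·(-5.024355)+3/2·(-0.052271)≈-3.738882; next y=7/10·(-3.086232)+1/4·(-3.738882)≈-3.095083
n=11: y≈-3.095083, sp=-3, e=sp−y≈0.095083; I≈-4.929272, D=e−e_prev≈0.008851; u=5/4·0.095083+3/4·(-4.929272)+3/2·0.008851≈-3.564823; next y=7/10·(-3.095083)+1/4·(-3.564823)≈-3.057764
n=12: y≈-3.057764, sp=-3, e=sp−y≈0.057764; I≈-4.871508, D=e−e_prev≈-0.037319; u=5/4·0.057764+3/4·(-4.871508)+3/2·(-0.037319)≈-3.637404; next y=7/10·(-3.057764)+1/4·(-3.637404)≈-3.049786
n=13: y≈-3.049786, sp=-3, e=sp−y≈0.049786; I≈-4.821722, D=e−e_prev≈-0.007978; u=5/4·0.049786+3/4·(-4.821722)+3/2·(-0.007978)≈-3.566026; next y=7/10·(-3.049786)+1/4·(-3.566026)≈-3.026357
n=14: y≈-3.026357, sp=-3, e=sp−y≈0.026357; I≈-4.795365, D=e−e_prev≈-0.023429; u=5/4·0.026357+3/4·(-4.795365)+3/2·(-0.023429)≈-3.598722; next y=7/10·(-3.026357)+1/4·(-3.598722)≈-3.018130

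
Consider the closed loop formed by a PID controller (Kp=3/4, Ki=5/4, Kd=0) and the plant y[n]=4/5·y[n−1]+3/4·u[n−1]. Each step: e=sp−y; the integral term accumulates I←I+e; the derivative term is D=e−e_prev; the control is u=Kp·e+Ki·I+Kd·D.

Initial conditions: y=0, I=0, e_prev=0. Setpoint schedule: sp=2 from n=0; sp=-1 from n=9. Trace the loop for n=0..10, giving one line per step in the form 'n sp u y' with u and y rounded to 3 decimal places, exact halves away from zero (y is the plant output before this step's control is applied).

(exact arithmetic carried between steps; '≈' marks a value shown rounded to 6 d.p. or computed from one; I and e_prev carry over from the previous line; the table rounds u and y to 3 d.p., halves away from zero)
n=0: y=0, sp=2, e=sp−y=2; I=2, D=e−e_prev=2; u=3/4·2+5/4·2+0·2=4; next y=4/5·0+3/4·4=3
n=1: y=3, sp=2, e=sp−y=-1; I=1, D=e−e_prev=-3; u=3/4·(-1)+5/4·1+0·(-3)=0.5; next y=4/5·3+3/4·0.5=2.775
n=2: y=2.775, sp=2, e=sp−y=-0.775; I=0.225, D=e−e_prev=0.225; u=3/4·(-0.775)+5/4·0.225+0·0.225=-0.3; next y=4/5·2.775+3/4·(-0.3)=1.995
n=3: y=1.995, sp=2, e=sp−y=0.005; I=0.23, D=e−e_prev=0.78; u=3/4·0.005+5/4·0.23+0·0.78=0.29125; next y=4/5·1.995+3/4·0.29125≈1.814438
n=4: y≈1.814438, sp=2, e=sp−y≈0.185563; I≈0.415563, D=e−e_prev≈0.180563; u=3/4·0.185563+5/4·0.415563+0·0.180563≈0.658625; next y=4/5·1.814438+3/4·0.658625≈1.945519
n=5: y≈1.945519, sp=2, e=sp−y≈0.054481; I≈0.470044, D=e−e_prev≈-0.131081; u=3/4·0.054481+5/4·0.470044+0·(-0.131081)≈0.628416; next y=4/5·1.945519+3/4·0.628416≈2.027727
n=6: y≈2.027727, sp=2, e=sp−y≈-0.027727; I≈0.442317, D=e−e_prev≈-0.082208; u=3/4·(-0.027727)+5/4·0.442317+0·(-0.082208)≈0.532101; next y=4/5·2.027727+3/4·0.532101≈2.021257
n=7: y≈2.021257, sp=2, e=sp−y≈-0.021257; I≈0.421060, D=e−e_prev≈0.006469; u=3/4·(-0.021257)+5/4·0.421060+0·0.006469≈0.510382; next y=4/5·2.021257+3/4·0.510382≈1.999792
n=8: y≈1.999792, sp=2, e=sp−y≈0.000208; I≈0.421268, D=e−e_prev≈0.021465; u=3/4·0.000208+5/4·0.421268+0·0.021465≈0.526740; next y=4/5·1.999792+3/4·0.526740≈1.994889
n=9: y≈1.994889, sp=-1, e=sp−y≈-2.994889; I≈-2.573621, D=e−e_prev≈-2.995097; u=3/4·(-2.994889)+5/4·(-2.573621)+0·(-2.995097)≈-5.463194; next y=4/5·1.994889+3/4·(-5.463194)≈-2.501484
n=10: y≈-2.501484, sp=-1, e=sp−y≈1.501484; I≈-1.072137, D=e−e_prev≈4.496373; u=3/4·1.501484+5/4·(-1.072137)+0·4.496373≈-0.214059; next y=4/5·(-2.501484)+3/4·(-0.214059)≈-2.161731

0 2 4.000 0.000
1 2 0.500 3.000
2 2 -0.300 2.775
3 2 0.291 1.995
4 2 0.659 1.814
5 2 0.628 1.946
6 2 0.532 2.028
7 2 0.510 2.021
8 2 0.527 2.000
9 -1 -5.463 1.995
10 -1 -0.214 -2.501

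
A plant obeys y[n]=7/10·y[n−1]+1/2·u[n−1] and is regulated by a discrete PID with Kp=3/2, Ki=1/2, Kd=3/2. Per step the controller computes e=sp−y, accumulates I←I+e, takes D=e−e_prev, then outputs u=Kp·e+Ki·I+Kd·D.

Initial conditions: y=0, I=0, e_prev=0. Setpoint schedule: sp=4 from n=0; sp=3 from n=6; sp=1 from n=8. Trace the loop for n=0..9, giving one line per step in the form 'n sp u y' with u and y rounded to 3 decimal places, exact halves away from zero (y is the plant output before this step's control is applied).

0 4 14.000 0.000
1 4 -14.500 7.000
2 4 27.225 -2.350
3 4 -33.736 11.968
4 4 55.361 -8.491
5 4 -74.878 21.737
6 3 111.955 -22.223
7 3 -159.129 40.421
8 1 230.045 -51.270
9 1 -334.768 79.134

(exact arithmetic carried between steps; '≈' marks a value shown rounded to 6 d.p. or computed from one; I and e_prev carry over from the previous line; the table rounds u and y to 3 d.p., halves away from zero)
n=0: y=0, sp=4, e=sp−y=4; I=4, D=e−e_prev=4; u=3/2·4+1/2·4+3/2·4=14; next y=7/10·0+1/2·14=7
n=1: y=7, sp=4, e=sp−y=-3; I=1, D=e−e_prev=-7; u=3/2·(-3)+1/2·1+3/2·(-7)=-14.5; next y=7/10·7+1/2·(-14.5)=-2.35
n=2: y=-2.35, sp=4, e=sp−y=6.35; I=7.35, D=e−e_prev=9.35; u=3/2·6.35+1/2·7.35+3/2·9.35=27.225; next y=7/10·(-2.35)+1/2·27.225=11.9675
n=3: y=11.9675, sp=4, e=sp−y=-7.9675; I=-0.6175, D=e−e_prev=-14.3175; u=3/2·(-7.9675)+1/2·(-0.6175)+3/2·(-14.3175)=-33.73625; next y=7/10·11.9675+1/2·(-33.73625)=-8.490875
n=4: y=-8.490875, sp=4, e=sp−y=12.490875; I=11.873375, D=e−e_prev=20.458375; u=3/2·12.490875+1/2·11.873375+3/2·20.458375≈55.360563; next y=7/10·(-8.490875)+1/2·55.360563≈21.736669
n=5: y≈21.736669, sp=4, e=sp−y≈-17.736669; I≈-5.863294, D=e−e_prev≈-30.227544; u=3/2·(-17.736669)+1/2·(-5.863294)+3/2·(-30.227544)≈-74.877966; next y=7/10·21.736669+1/2·(-74.877966)≈-22.223315
n=6: y≈-22.223315, sp=3, e=sp−y≈25.223315; I≈19.360021, D=e−e_prev≈42.959983; u=3/2·25.223315+1/2·19.360021+3/2·42.959983≈111.954958; next y=7/10·(-22.223315)+1/2·111.954958≈40.421159
n=7: y≈40.421159, sp=3, e=sp−y≈-37.421159; I≈-18.061138, D=e−e_prev≈-62.644473; u=3/2·(-37.421159)+1/2·(-18.061138)+3/2·(-62.644473)≈-159.129016; next y=7/10·40.421159+1/2·(-159.129016)≈-51.269697
n=8: y≈-51.269697, sp=1, e=sp−y≈52.269697; I≈34.208560, D=e−e_prev≈89.690856; u=3/2·52.269697+1/2·34.208560+3/2·89.690856≈230.045109; next y=7/10·(-51.269697)+1/2·230.045109≈79.133767
n=9: y≈79.133767, sp=1, e=sp−y≈-78.133767; I≈-43.925207, D=e−e_prev≈-130.403464; u=3/2·(-78.133767)+1/2·(-43.925207)+3/2·(-130.403464)≈-334.768449; next y=7/10·79.133767+1/2·(-334.768449)≈-111.990588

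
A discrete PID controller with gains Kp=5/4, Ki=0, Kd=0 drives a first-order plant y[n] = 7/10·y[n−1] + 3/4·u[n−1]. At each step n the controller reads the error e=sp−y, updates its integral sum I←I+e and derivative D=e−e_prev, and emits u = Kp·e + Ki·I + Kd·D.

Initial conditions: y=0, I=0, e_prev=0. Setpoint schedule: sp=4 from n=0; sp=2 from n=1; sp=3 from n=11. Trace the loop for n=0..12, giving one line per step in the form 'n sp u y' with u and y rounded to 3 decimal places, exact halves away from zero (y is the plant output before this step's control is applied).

(exact arithmetic carried between steps; '≈' marks a value shown rounded to 6 d.p. or computed from one; I and e_prev carry over from the previous line; the table rounds u and y to 3 d.p., halves away from zero)
n=0: y=0, sp=4, e=sp−y=4; I=4, D=e−e_prev=4; u=5/4·4+0·4+0·4=5; next y=7/10·0+3/4·5=3.75
n=1: y=3.75, sp=2, e=sp−y=-1.75; I=2.25, D=e−e_prev=-5.75; u=5/4·(-1.75)+0·2.25+0·(-5.75)=-2.1875; next y=7/10·3.75+3/4·(-2.1875)=0.984375
n=2: y=0.984375, sp=2, e=sp−y=1.015625; I=3.265625, D=e−e_prev=2.765625; u=5/4·1.015625+0·3.265625+0·2.765625≈1.269531; next y=7/10·0.984375+3/4·1.269531≈1.641211
n=3: y≈1.641211, sp=2, e=sp−y≈0.358789; I≈3.624414, D=e−e_prev≈-0.656836; u=5/4·0.358789+0·3.624414+0·(-0.656836)≈0.448486; next y=7/10·1.641211+3/4·0.448486≈1.485212
n=4: y≈1.485212, sp=2, e=sp−y≈0.514788; I≈4.139202, D=e−e_prev≈0.155999; u=5/4·0.514788+0·4.139202+0·0.155999≈0.643484; next y=7/10·1.485212+3/4·0.643484≈1.522262
n=5: y≈1.522262, sp=2, e=sp−y≈0.477738; I≈4.616940, D=e−e_prev≈-0.037050; u=5/4·0.477738+0·4.616940+0·(-0.037050)≈0.597172; next y=7/10·1.522262+3/4·0.597172≈1.513463
n=6: y≈1.513463, sp=2, e=sp−y≈0.486537; I≈5.103477, D=e−e_prev≈0.008799; u=5/4·0.486537+0·5.103477+0·0.008799≈0.608172; next y=7/10·1.513463+3/4·0.608172≈1.515553
n=7: y≈1.515553, sp=2, e=sp−y≈0.484447; I≈5.587924, D=e−e_prev≈-0.002090; u=5/4·0.484447+0·5.587924+0·(-0.002090)≈0.605559; next y=7/10·1.515553+3/4·0.605559≈1.515056
n=8: y≈1.515056, sp=2, e=sp−y≈0.484944; I≈6.072868, D=e−e_prev≈0.000496; u=5/4·0.484944+0·6.072868+0·0.000496≈0.606180; next y=7/10·1.515056+3/4·0.606180≈1.515174
n=9: y≈1.515174, sp=2, e=sp−y≈0.484826; I≈6.557694, D=e−e_prev≈-0.000118; u=5/4·0.484826+0·6.557694+0·(-0.000118)≈0.606032; next y=7/10·1.515174+3/4·0.606032≈1.515146
n=10: y≈1.515146, sp=2, e=sp−y≈0.484854; I≈7.042548, D=e−e_prev≈0.000028; u=5/4·0.484854+0·7.042548+0·0.000028≈0.606067; next y=7/10·1.515146+3/4·0.606067≈1.515153
n=11: y≈1.515153, sp=3, e=sp−y≈1.484847; I≈8.527395, D=e−e_prev≈0.999993; u=5/4·1.484847+0·8.527395+0·0.999993≈1.856059; next y=7/10·1.515153+3/4·1.856059≈2.452651
n=12: y≈2.452651, sp=3, e=sp−y≈0.547349; I≈9.074744, D=e−e_prev≈-0.937498; u=5/4·0.547349+0·9.074744+0·(-0.937498)≈0.684186; next y=7/10·2.452651+3/4·0.684186≈2.229995

0 4 5.000 0.000
1 2 -2.188 3.750
2 2 1.270 0.984
3 2 0.448 1.641
4 2 0.643 1.485
5 2 0.597 1.522
6 2 0.608 1.513
7 2 0.606 1.516
8 2 0.606 1.515
9 2 0.606 1.515
10 2 0.606 1.515
11 3 1.856 1.515
12 3 0.684 2.453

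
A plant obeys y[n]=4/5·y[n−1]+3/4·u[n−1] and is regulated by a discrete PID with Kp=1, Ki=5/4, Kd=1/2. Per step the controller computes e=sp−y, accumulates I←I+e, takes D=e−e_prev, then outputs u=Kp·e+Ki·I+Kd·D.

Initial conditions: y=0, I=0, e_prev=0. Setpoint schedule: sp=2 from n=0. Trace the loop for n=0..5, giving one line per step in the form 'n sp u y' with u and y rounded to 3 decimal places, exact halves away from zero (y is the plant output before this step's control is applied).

0 2 5.500 0.000
1 2 -4.344 4.125
2 2 6.290 0.042
3 2 -6.254 4.751
4 2 8.174 -0.890
5 2 -8.382 5.419

(exact arithmetic carried between steps; '≈' marks a value shown rounded to 6 d.p. or computed from one; I and e_prev carry over from the previous line; the table rounds u and y to 3 d.p., halves away from zero)
n=0: y=0, sp=2, e=sp−y=2; I=2, D=e−e_prev=2; u=1·2+5/4·2+1/2·2=5.5; next y=4/5·0+3/4·5.5=4.125
n=1: y=4.125, sp=2, e=sp−y=-2.125; I=-0.125, D=e−e_prev=-4.125; u=1·(-2.125)+5/4·(-0.125)+1/2·(-4.125)=-4.34375; next y=4/5·4.125+3/4·(-4.34375)≈0.042188
n=2: y≈0.042188, sp=2, e=sp−y≈1.957813; I≈1.832813, D=e−e_prev≈4.082813; u=1·1.957813+5/4·1.832813+1/2·4.082813≈6.290234; next y=4/5·0.042188+3/4·6.290234≈4.751426
n=3: y≈4.751426, sp=2, e=sp−y≈-2.751426; I≈-0.918613, D=e−e_prev≈-4.709238; u=1·(-2.751426)+5/4·(-0.918613)+1/2·(-4.709238)≈-6.254312; next y=4/5·4.751426+3/4·(-6.254312)≈-0.889593
n=4: y≈-0.889593, sp=2, e=sp−y≈2.889593; I≈1.970980, D=e−e_prev≈5.641019; u=1·2.889593+5/4·1.970980+1/2·5.641019≈8.173827; next y=4/5·(-0.889593)+3/4·8.173827≈5.418696
n=5: y≈5.418696, sp=2, e=sp−y≈-3.418696; I≈-1.447716, D=e−e_prev≈-6.308289; u=1·(-3.418696)+5/4·(-1.447716)+1/2·(-6.308289)≈-8.382486; next y=4/5·5.418696+3/4·(-8.382486)≈-1.951907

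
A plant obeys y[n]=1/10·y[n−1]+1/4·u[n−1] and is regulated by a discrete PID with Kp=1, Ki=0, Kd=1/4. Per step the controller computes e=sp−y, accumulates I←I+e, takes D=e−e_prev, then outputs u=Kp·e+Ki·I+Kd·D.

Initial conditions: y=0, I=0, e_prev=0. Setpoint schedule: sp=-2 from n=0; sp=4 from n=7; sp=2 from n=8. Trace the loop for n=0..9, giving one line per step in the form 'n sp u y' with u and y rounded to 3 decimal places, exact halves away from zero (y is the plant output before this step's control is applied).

0 -2 -2.500 0.000
1 -2 -1.219 -0.625
2 -2 -1.697 -0.367
3 -2 -1.516 -0.461
4 -2 -1.584 -0.425
5 -2 -1.558 -0.439
6 -2 -1.568 -0.433
7 4 5.936 -0.435
8 2 -0.409 1.440
9 2 2.308 0.042

(exact arithmetic carried between steps; '≈' marks a value shown rounded to 6 d.p. or computed from one; I and e_prev carry over from the previous line; the table rounds u and y to 3 d.p., halves away from zero)
n=0: y=0, sp=-2, e=sp−y=-2; I=-2, D=e−e_prev=-2; u=1·(-2)+0·(-2)+1/4·(-2)=-2.5; next y=1/10·0+1/4·(-2.5)=-0.625
n=1: y=-0.625, sp=-2, e=sp−y=-1.375; I=-3.375, D=e−e_prev=0.625; u=1·(-1.375)+0·(-3.375)+1/4·0.625=-1.21875; next y=1/10·(-0.625)+1/4·(-1.21875)≈-0.367188
n=2: y≈-0.367188, sp=-2, e=sp−y≈-1.632813; I≈-5.007813, D=e−e_prev≈-0.257813; u=1·(-1.632813)+0·(-5.007813)+1/4·(-0.257813)≈-1.697266; next y=1/10·(-0.367188)+1/4·(-1.697266)≈-0.461035
n=3: y≈-0.461035, sp=-2, e=sp−y≈-1.538965; I≈-6.546777, D=e−e_prev≈0.093848; u=1·(-1.538965)+0·(-6.546777)+1/4·0.093848≈-1.515503; next y=1/10·(-0.461035)+1/4·(-1.515503)≈-0.424979
n=4: y≈-0.424979, sp=-2, e=sp−y≈-1.575021; I≈-8.121798, D=e−e_prev≈-0.036056; u=1·(-1.575021)+0·(-8.121798)+1/4·(-0.036056)≈-1.584035; next y=1/10·(-0.424979)+1/4·(-1.584035)≈-0.438507
n=5: y≈-0.438507, sp=-2, e=sp−y≈-1.561493; I≈-9.683291, D=e−e_prev≈0.013527; u=1·(-1.561493)+0·(-9.683291)+1/4·0.013527≈-1.558112; next y=1/10·(-0.438507)+1/4·(-1.558112)≈-0.433379
n=6: y≈-0.433379, sp=-2, e=sp−y≈-1.566621; I≈-11.249913, D=e−e_prev≈-0.005128; u=1·(-1.566621)+0·(-11.249913)+1/4·(-0.005128)≈-1.567903; next y=1/10·(-0.433379)+1/4·(-1.567903)≈-0.435314
n=7: y≈-0.435314, sp=4, e=sp−y≈4.435314; I≈-6.814599, D=e−e_prev≈6.001935; u=1·4.435314+0·(-6.814599)+1/4·6.001935≈5.935798; next y=1/10·(-0.435314)+1/4·5.935798≈1.440418
n=8: y≈1.440418, sp=2, e=sp−y≈0.559582; I≈-6.255017, D=e−e_prev≈-3.875732; u=1·0.559582+0·(-6.255017)+1/4·(-3.875732)≈-0.409351; next y=1/10·1.440418+1/4·(-0.409351)≈0.041704
n=9: y≈0.041704, sp=2, e=sp−y≈1.958296; I≈-4.296721, D=e−e_prev≈1.398714; u=1·1.958296+0·(-4.296721)+1/4·1.398714≈2.307974; next y=1/10·0.041704+1/4·2.307974≈0.581164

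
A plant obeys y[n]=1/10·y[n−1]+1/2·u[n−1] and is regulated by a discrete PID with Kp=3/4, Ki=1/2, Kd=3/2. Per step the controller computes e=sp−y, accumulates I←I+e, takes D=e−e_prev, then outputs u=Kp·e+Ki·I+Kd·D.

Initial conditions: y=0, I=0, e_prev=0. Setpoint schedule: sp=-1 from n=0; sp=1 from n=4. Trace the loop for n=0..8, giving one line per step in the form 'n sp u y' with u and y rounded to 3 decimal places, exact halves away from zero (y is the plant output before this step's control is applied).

(exact arithmetic carried between steps; '≈' marks a value shown rounded to 6 d.p. or computed from one; I and e_prev carry over from the previous line; the table rounds u and y to 3 d.p., halves away from zero)
n=0: y=0, sp=-1, e=sp−y=-1; I=-1, D=e−e_prev=-1; u=3/4·(-1)+1/2·(-1)+3/2·(-1)=-2.75; next y=1/10·0+1/2·(-2.75)=-1.375
n=1: y=-1.375, sp=-1, e=sp−y=0.375; I=-0.625, D=e−e_prev=1.375; u=3/4·0.375+1/2·(-0.625)+3/2·1.375=2.03125; next y=1/10·(-1.375)+1/2·2.03125=0.878125
n=2: y=0.878125, sp=-1, e=sp−y=-1.878125; I=-2.503125, D=e−e_prev=-2.253125; u=3/4·(-1.878125)+1/2·(-2.503125)+3/2·(-2.253125)≈-6.039844; next y=1/10·0.878125+1/2·(-6.039844)≈-2.932109
n=3: y≈-2.932109, sp=-1, e=sp−y≈1.932109; I≈-0.571016, D=e−e_prev≈3.810234; u=3/4·1.932109+1/2·(-0.571016)+3/2·3.810234≈6.878926; next y=1/10·(-2.932109)+1/2·6.878926≈3.146252
n=4: y≈3.146252, sp=1, e=sp−y≈-2.146252; I≈-2.717268, D=e−e_prev≈-4.078361; u=3/4·(-2.146252)+1/2·(-2.717268)+3/2·(-4.078361)≈-9.085865; next y=1/10·3.146252+1/2·(-9.085865)≈-4.228307
n=5: y≈-4.228307, sp=1, e=sp−y≈5.228307; I≈2.511040, D=e−e_prev≈7.374559; u=3/4·5.228307+1/2·2.511040+3/2·7.374559≈16.238589; next y=1/10·(-4.228307)+1/2·16.238589≈7.696464
n=6: y≈7.696464, sp=1, e=sp−y≈-6.696464; I≈-4.185424, D=e−e_prev≈-11.924771; u=3/4·(-6.696464)+1/2·(-4.185424)+3/2·(-11.924771)≈-25.002216; next y=1/10·7.696464+1/2·(-25.002216)≈-11.731462
n=7: y≈-11.731462, sp=1, e=sp−y≈12.731462; I≈8.546038, D=e−e_prev≈19.427925; u=3/4·12.731462+1/2·8.546038+3/2·19.427925≈42.963503; next y=1/10·(-11.731462)+1/2·42.963503≈20.308605
n=8: y≈20.308605, sp=1, e=sp−y≈-19.308605; I≈-10.762568, D=e−e_prev≈-32.040067; u=3/4·(-19.308605)+1/2·(-10.762568)+3/2·(-32.040067)≈-67.922839; next y=1/10·20.308605+1/2·(-67.922839)≈-31.930559

0 -1 -2.750 0.000
1 -1 2.031 -1.375
2 -1 -6.040 0.878
3 -1 6.879 -2.932
4 1 -9.086 3.146
5 1 16.239 -4.228
6 1 -25.002 7.696
7 1 42.964 -11.731
8 1 -67.923 20.309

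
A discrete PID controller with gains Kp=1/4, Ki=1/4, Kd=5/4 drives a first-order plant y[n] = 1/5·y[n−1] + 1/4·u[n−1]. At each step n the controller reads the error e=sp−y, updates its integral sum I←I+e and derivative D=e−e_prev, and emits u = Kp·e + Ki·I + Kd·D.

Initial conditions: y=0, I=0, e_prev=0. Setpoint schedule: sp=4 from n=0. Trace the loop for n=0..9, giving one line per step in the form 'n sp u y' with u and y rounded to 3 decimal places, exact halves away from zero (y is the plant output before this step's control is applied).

0 4 7.000 0.000
1 4 -0.063 1.750
2 4 5.165 0.334
3 4 2.520 1.358
4 4 5.259 0.902
5 4 4.425 1.495
6 4 5.950 1.405
7 4 5.850 1.769
8 4 6.779 1.816
9 4 6.962 2.058

(exact arithmetic carried between steps; '≈' marks a value shown rounded to 6 d.p. or computed from one; I and e_prev carry over from the previous line; the table rounds u and y to 3 d.p., halves away from zero)
n=0: y=0, sp=4, e=sp−y=4; I=4, D=e−e_prev=4; u=1/4·4+1/4·4+5/4·4=7; next y=1/5·0+1/4·7=1.75
n=1: y=1.75, sp=4, e=sp−y=2.25; I=6.25, D=e−e_prev=-1.75; u=1/4·2.25+1/4·6.25+5/4·(-1.75)=-0.0625; next y=1/5·1.75+1/4·(-0.0625)=0.334375
n=2: y=0.334375, sp=4, e=sp−y=3.665625; I=9.915625, D=e−e_prev=1.415625; u=1/4·3.665625+1/4·9.915625+5/4·1.415625≈5.164844; next y=1/5·0.334375+1/4·5.164844≈1.358086
n=3: y≈1.358086, sp=4, e=sp−y≈2.641914; I≈12.557539, D=e−e_prev≈-1.023711; u=1/4·2.641914+1/4·12.557539+5/4·(-1.023711)≈2.520225; next y=1/5·1.358086+1/4·2.520225≈0.901673
n=4: y≈0.901673, sp=4, e=sp−y≈3.098327; I≈15.655866, D=e−e_prev≈0.456413; u=1/4·3.098327+1/4·15.655866+5/4·0.456413≈5.259064; next y=1/5·0.901673+1/4·5.259064≈1.495101
n=5: y≈1.495101, sp=4, e=sp−y≈2.504899; I≈18.160765, D=e−e_prev≈-0.593427; u=1/4·2.504899+1/4·18.160765+5/4·(-0.593427)≈4.424632; next y=1/5·1.495101+1/4·4.424632≈1.405178
n=6: y≈1.405178, sp=4, e=sp−y≈2.594822; I≈20.755587, D=e−e_prev≈0.089923; u=1/4·2.594822+1/4·20.755587+5/4·0.089923≈5.950005; next y=1/5·1.405178+1/4·5.950005≈1.768537
n=7: y≈1.768537, sp=4, e=sp−y≈2.231463; I≈22.987050, D=e−e_prev≈-0.363359; u=1/4·2.231463+1/4·22.987050+5/4·(-0.363359)≈5.850430; next y=1/5·1.768537+1/4·5.850430≈1.816315
n=8: y≈1.816315, sp=4, e=sp−y≈2.183685; I≈25.170735, D=e−e_prev≈-0.047778; u=1/4·2.183685+1/4·25.170735+5/4·(-0.047778)≈6.778883; next y=1/5·1.816315+1/4·6.778883≈2.057984
n=9: y≈2.057984, sp=4, e=sp−y≈1.942016; I≈27.112752, D=e−e_prev≈-0.241669; u=1/4·1.942016+1/4·27.112752+5/4·(-0.241669)≈6.961606; next y=1/5·2.057984+1/4·6.961606≈2.151998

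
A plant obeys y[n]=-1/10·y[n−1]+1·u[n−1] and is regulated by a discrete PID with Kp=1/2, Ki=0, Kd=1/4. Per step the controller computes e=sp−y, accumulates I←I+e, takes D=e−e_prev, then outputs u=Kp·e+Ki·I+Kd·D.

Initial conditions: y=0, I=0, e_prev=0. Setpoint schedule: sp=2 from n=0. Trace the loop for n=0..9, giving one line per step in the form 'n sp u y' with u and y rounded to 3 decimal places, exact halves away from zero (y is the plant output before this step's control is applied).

(exact arithmetic carried between steps; '≈' marks a value shown rounded to 6 d.p. or computed from one; I and e_prev carry over from the previous line; the table rounds u and y to 3 d.p., halves away from zero)
n=0: y=0, sp=2, e=sp−y=2; I=2, D=e−e_prev=2; u=1/2·2+0·2+1/4·2=1.5; next y=-1/10·0+1·1.5=1.5
n=1: y=1.5, sp=2, e=sp−y=0.5; I=2.5, D=e−e_prev=-1.5; u=1/2·0.5+0·2.5+1/4·(-1.5)=-0.125; next y=-1/10·1.5+1·(-0.125)=-0.275
n=2: y=-0.275, sp=2, e=sp−y=2.275; I=4.775, D=e−e_prev=1.775; u=1/2·2.275+0·4.775+1/4·1.775=1.58125; next y=-1/10·(-0.275)+1·1.58125=1.60875
n=3: y=1.60875, sp=2, e=sp−y=0.39125; I=5.16625, D=e−e_prev=-1.88375; u=1/2·0.39125+0·5.16625+1/4·(-1.88375)≈-0.275313; next y=-1/10·1.60875+1·(-0.275313)≈-0.436188
n=4: y≈-0.436188, sp=2, e=sp−y≈2.436188; I≈7.602438, D=e−e_prev≈2.044938; u=1/2·2.436188+0·7.602438+1/4·2.044938≈1.729328; next y=-1/10·(-0.436188)+1·1.729328≈1.772947
n=5: y≈1.772947, sp=2, e=sp−y≈0.227053; I≈7.829491, D=e−e_prev≈-2.209134; u=1/2·0.227053+0·7.829491+1/4·(-2.209134)≈-0.438757; next y=-1/10·1.772947+1·(-0.438757)≈-0.616052
n=6: y≈-0.616052, sp=2, e=sp−y≈2.616052; I≈10.445542, D=e−e_prev≈2.388999; u=1/2·2.616052+0·10.445542+1/4·2.388999≈1.905276; next y=-1/10·(-0.616052)+1·1.905276≈1.966881
n=7: y≈1.966881, sp=2, e=sp−y≈0.033119; I≈10.478662, D=e−e_prev≈-2.582932; u=1/2·0.033119+0·10.478662+1/4·(-2.582932)≈-0.629173; next y=-1/10·1.966881+1·(-0.629173)≈-0.825862
n=8: y≈-0.825862, sp=2, e=sp−y≈2.825862; I≈13.304523, D=e−e_prev≈2.792742; u=1/2·2.825862+0·13.304523+1/4·2.792742≈2.111116; next y=-1/10·(-0.825862)+1·2.111116≈2.193702
n=9: y≈2.193702, sp=2, e=sp−y≈-0.193702; I≈13.110821, D=e−e_prev≈-3.019564; u=1/2·(-0.193702)+0·13.110821+1/4·(-3.019564)≈-0.851742; next y=-1/10·2.193702+1·(-0.851742)≈-1.071112

0 2 1.500 0.000
1 2 -0.125 1.500
2 2 1.581 -0.275
3 2 -0.275 1.609
4 2 1.729 -0.436
5 2 -0.439 1.773
6 2 1.905 -0.616
7 2 -0.629 1.967
8 2 2.111 -0.826
9 2 -0.852 2.194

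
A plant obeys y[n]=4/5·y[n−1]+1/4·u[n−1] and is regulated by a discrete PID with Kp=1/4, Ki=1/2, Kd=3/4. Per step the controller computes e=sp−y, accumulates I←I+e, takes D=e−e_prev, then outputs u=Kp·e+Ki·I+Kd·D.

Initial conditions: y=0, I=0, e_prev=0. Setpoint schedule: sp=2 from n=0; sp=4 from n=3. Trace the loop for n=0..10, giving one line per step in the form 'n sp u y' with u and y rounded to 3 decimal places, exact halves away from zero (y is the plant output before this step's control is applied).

0 2 3.000 0.000
1 2 1.375 0.750
2 2 2.272 0.944
3 4 5.376 1.323
4 4 3.880 2.402
5 4 4.754 2.892
6 4 4.760 3.502
7 4 4.732 3.992
8 4 4.527 4.376
9 4 4.242 4.633
10 4 3.917 4.767

(exact arithmetic carried between steps; '≈' marks a value shown rounded to 6 d.p. or computed from one; I and e_prev carry over from the previous line; the table rounds u and y to 3 d.p., halves away from zero)
n=0: y=0, sp=2, e=sp−y=2; I=2, D=e−e_prev=2; u=1/4·2+1/2·2+3/4·2=3; next y=4/5·0+1/4·3=0.75
n=1: y=0.75, sp=2, e=sp−y=1.25; I=3.25, D=e−e_prev=-0.75; u=1/4·1.25+1/2·3.25+3/4·(-0.75)=1.375; next y=4/5·0.75+1/4·1.375=0.94375
n=2: y=0.94375, sp=2, e=sp−y=1.05625; I=4.30625, D=e−e_prev=-0.19375; u=1/4·1.05625+1/2·4.30625+3/4·(-0.19375)=2.271875; next y=4/5·0.94375+1/4·2.271875≈1.322969
n=3: y≈1.322969, sp=4, e=sp−y≈2.677031; I≈6.983281, D=e−e_prev≈1.620781; u=1/4·2.677031+1/2·6.983281+3/4·1.620781≈5.376484; next y=4/5·1.322969+1/4·5.376484≈2.402496
n=4: y≈2.402496, sp=4, e=sp−y≈1.597504; I≈8.580785, D=e−e_prev≈-1.079527; u=1/4·1.597504+1/2·8.580785+3/4·(-1.079527)≈3.880123; next y=4/5·2.402496+1/4·3.880123≈2.892028
n=5: y≈2.892028, sp=4, e=sp−y≈1.107972; I≈9.688758, D=e−e_prev≈-0.489532; u=1/4·1.107972+1/2·9.688758+3/4·(-0.489532)≈4.754223; next y=4/5·2.892028+1/4·4.754223≈3.502178
n=6: y≈3.502178, sp=4, e=sp−y≈0.497822; I≈10.186580, D=e−e_prev≈-0.610150; u=1/4·0.497822+1/2·10.186580+3/4·(-0.610150)≈4.760133; next y=4/5·3.502178+1/4·4.760133≈3.991775
n=7: y≈3.991775, sp=4, e=sp−y≈0.008225; I≈10.194804, D=e−e_prev≈-0.489598; u=1/4·0.008225+1/2·10.194804+3/4·(-0.489598)≈4.732260; next y=4/5·3.991775+1/4·4.732260≈4.376485
n=8: y≈4.376485, sp=4, e=sp−y≈-0.376485; I≈9.818319, D=e−e_prev≈-0.384710; u=1/4·(-0.376485)+1/2·9.818319+3/4·(-0.384710)≈4.526506; next y=4/5·4.376485+1/4·4.526506≈4.632815
n=9: y≈4.632815, sp=4, e=sp−y≈-0.632815; I≈9.185504, D=e−e_prev≈-0.256329; u=1/4·(-0.632815)+1/2·9.185504+3/4·(-0.256329)≈4.242301; next y=4/5·4.632815+1/4·4.242301≈4.766827
n=10: y≈4.766827, sp=4, e=sp−y≈-0.766827; I≈8.418677, D=e−e_prev≈-0.134012; u=1/4·(-0.766827)+1/2·8.418677+3/4·(-0.134012)≈3.917122; next y=4/5·4.766827+1/4·3.917122≈4.792742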